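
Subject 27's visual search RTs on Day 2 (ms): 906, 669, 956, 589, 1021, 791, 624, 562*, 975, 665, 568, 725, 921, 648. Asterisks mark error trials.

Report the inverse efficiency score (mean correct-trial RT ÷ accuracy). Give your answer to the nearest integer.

833 ms

Correct trials (n=13): 906, 669, 956, 589, 1021, 791, 624, 975, 665, 568, 725, 921, 648
Mean correct RT = 10058/13 = 773.6923 ms
Proportion correct = 13/14
IES = 773.6923 / (13/14) = 833.207 ms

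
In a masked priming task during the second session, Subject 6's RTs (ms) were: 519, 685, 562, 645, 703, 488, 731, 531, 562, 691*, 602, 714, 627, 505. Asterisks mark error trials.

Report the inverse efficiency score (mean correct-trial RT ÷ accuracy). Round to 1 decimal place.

652.3 ms

Correct trials (n=13): 519, 685, 562, 645, 703, 488, 731, 531, 562, 602, 714, 627, 505
Mean correct RT = 7874/13 = 605.6923 ms
Proportion correct = 13/14
IES = 605.6923 / (13/14) = 652.284 ms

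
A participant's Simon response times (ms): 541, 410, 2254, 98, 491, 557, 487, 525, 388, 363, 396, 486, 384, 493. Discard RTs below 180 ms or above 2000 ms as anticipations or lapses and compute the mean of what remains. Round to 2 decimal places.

Excluded: 98, 2254
Retained (n=12): Σ = 5521
Mean = 5521/12 = 460.0833

460.08 ms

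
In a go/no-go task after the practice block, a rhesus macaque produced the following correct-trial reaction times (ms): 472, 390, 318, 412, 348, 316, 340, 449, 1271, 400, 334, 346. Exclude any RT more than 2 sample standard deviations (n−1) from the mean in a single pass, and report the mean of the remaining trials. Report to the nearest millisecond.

n = 12, ΣRT = 5396, M = 449.667
Σ(x−M)² = 764224.67; s = √(764224.67/11) = 263.581
Cutoffs: 449.667 ± 2·263.581 → [-77.5, 976.8]
Outside: 1271 → excluded.
Retained (n=11): Σ = 4125, mean = 4125/11 = 375.000

375 ms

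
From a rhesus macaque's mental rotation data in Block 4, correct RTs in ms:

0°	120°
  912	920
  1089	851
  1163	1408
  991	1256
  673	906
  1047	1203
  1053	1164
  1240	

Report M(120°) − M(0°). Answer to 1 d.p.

80.1 ms

M(0°) = 8168/8 = 1021.000
M(120°) = 7708/7 = 1101.143
Difference = 1101.143 − 1021.000 = 80.143 ms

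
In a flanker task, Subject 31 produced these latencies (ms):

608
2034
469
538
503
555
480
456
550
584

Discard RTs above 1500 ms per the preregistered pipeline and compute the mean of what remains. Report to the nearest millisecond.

Excluded: 2034
Retained (n=9): Σ = 4743
Mean = 4743/9 = 527.0000

527 ms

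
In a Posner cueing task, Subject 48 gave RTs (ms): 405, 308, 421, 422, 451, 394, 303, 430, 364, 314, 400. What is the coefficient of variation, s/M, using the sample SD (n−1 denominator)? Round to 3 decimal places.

n = 11, Σ = 4212, M = 382.9091
Σ(x−M)² = 27838.909; s = √(27838.909/10) = 52.7626
CV = 52.7626 / 382.9091 = 0.13779

0.138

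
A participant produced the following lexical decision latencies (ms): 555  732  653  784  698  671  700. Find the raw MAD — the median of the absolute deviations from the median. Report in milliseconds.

Sorted: 555, 653, 671, 698, 700, 732, 784 → median = 698
|x − 698|: 143, 34, 45, 86, 0, 27, 2
Sorted deviations: 0, 2, 27, 34, 45, 86, 143 → MAD = 34

34 ms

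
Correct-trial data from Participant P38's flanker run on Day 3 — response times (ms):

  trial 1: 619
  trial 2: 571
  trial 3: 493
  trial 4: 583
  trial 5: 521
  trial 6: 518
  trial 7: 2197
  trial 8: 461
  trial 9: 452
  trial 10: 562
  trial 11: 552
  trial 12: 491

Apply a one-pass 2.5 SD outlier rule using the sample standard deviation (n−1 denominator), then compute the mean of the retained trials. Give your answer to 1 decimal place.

n = 12, ΣRT = 8020, M = 668.333
Σ(x−M)² = 2577134.67; s = √(2577134.67/11) = 484.030
Cutoffs: 668.333 ± 2.5·484.030 → [-541.7, 1878.4]
Outside: 2197 → excluded.
Retained (n=11): Σ = 5823, mean = 5823/11 = 529.364

529.4 ms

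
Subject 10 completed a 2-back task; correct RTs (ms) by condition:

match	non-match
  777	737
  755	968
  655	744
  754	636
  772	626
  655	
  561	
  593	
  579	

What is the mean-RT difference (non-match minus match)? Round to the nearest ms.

64 ms

M(match) = 6101/9 = 677.889
M(non-match) = 3711/5 = 742.200
Difference = 742.200 − 677.889 = 64.311 ms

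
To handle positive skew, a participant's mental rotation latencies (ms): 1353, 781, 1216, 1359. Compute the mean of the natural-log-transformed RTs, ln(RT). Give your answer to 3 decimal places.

7.047

ln(RT): 7.2101, 6.6606, 7.1033, 7.2145
Σ ln(RT) = 28.1885
Mean = 28.1885/4 = 7.04712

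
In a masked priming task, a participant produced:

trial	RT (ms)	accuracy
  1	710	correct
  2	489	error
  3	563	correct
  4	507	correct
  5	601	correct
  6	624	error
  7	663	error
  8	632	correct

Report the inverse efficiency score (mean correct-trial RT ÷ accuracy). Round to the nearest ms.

Correct trials (n=5): 710, 563, 507, 601, 632
Mean correct RT = 3013/5 = 602.6000 ms
Proportion correct = 5/8
IES = 602.6000 / (5/8) = 964.160 ms

964 ms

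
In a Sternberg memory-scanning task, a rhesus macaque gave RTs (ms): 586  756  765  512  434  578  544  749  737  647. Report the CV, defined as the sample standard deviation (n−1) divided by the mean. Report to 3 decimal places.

n = 10, Σ = 6308, M = 630.8000
Σ(x−M)² = 124369.600; s = √(124369.600/9) = 117.5536
CV = 117.5536 / 630.8000 = 0.18636

0.186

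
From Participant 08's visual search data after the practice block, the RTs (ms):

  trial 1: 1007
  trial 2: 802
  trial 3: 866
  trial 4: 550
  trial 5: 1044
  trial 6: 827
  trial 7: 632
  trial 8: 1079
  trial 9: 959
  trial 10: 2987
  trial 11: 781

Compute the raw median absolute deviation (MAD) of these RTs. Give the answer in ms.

141 ms

Sorted: 550, 632, 781, 802, 827, 866, 959, 1007, 1044, 1079, 2987 → median = 866
|x − 866|: 141, 64, 0, 316, 178, 39, 234, 213, 93, 2121, 85
Sorted deviations: 0, 39, 64, 85, 93, 141, 178, 213, 234, 316, 2121 → MAD = 141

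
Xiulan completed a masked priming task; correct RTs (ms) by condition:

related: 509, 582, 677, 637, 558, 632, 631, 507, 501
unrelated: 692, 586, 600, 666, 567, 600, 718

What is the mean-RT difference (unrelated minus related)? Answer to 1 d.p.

M(related) = 5234/9 = 581.556
M(unrelated) = 4429/7 = 632.714
Difference = 632.714 − 581.556 = 51.159 ms

51.2 ms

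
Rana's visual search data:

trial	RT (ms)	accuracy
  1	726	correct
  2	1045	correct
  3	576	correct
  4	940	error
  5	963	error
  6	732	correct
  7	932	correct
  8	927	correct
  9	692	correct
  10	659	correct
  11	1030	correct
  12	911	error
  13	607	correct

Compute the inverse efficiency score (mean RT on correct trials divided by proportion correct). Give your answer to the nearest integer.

Correct trials (n=10): 726, 1045, 576, 732, 932, 927, 692, 659, 1030, 607
Mean correct RT = 7926/10 = 792.6000 ms
Proportion correct = 10/13
IES = 792.6000 / (10/13) = 1030.380 ms

1030 ms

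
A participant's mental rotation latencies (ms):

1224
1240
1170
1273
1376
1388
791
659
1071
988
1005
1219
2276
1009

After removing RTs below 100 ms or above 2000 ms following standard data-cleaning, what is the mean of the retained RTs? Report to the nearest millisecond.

Excluded: 2276
Retained (n=13): Σ = 14413
Mean = 14413/13 = 1108.6923

1109 ms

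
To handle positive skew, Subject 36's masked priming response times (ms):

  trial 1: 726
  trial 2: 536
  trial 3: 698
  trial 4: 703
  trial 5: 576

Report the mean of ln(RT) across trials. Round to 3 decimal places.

6.466

ln(RT): 6.5876, 6.2841, 6.5482, 6.5554, 6.3561
Σ ln(RT) = 32.3314
Mean = 32.3314/5 = 6.46627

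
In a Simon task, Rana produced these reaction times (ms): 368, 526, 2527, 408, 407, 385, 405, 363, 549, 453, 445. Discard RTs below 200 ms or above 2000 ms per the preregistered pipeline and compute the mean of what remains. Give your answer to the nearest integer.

Excluded: 2527
Retained (n=10): Σ = 4309
Mean = 4309/10 = 430.9000

431 ms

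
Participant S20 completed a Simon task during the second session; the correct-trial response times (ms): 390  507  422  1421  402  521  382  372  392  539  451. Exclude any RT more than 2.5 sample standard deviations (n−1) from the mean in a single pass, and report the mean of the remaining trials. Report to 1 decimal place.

437.8 ms

n = 11, ΣRT = 5799, M = 527.182
Σ(x−M)² = 914285.64; s = √(914285.64/10) = 302.372
Cutoffs: 527.182 ± 2.5·302.372 → [-228.7, 1283.1]
Outside: 1421 → excluded.
Retained (n=10): Σ = 4378, mean = 4378/10 = 437.800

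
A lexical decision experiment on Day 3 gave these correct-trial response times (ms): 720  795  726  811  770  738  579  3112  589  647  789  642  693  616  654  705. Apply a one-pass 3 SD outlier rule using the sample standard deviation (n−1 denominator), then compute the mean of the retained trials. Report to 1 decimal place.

n = 16, ΣRT = 13586, M = 849.125
Σ(x−M)² = 5540999.75; s = √(5540999.75/15) = 607.783
Cutoffs: 849.125 ± 3·607.783 → [-974.2, 2672.5]
Outside: 3112 → excluded.
Retained (n=15): Σ = 10474, mean = 10474/15 = 698.267

698.3 ms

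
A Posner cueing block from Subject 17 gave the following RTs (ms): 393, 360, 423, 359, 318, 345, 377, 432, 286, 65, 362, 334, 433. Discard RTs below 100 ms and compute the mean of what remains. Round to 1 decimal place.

368.5 ms

Excluded: 65
Retained (n=12): Σ = 4422
Mean = 4422/12 = 368.5000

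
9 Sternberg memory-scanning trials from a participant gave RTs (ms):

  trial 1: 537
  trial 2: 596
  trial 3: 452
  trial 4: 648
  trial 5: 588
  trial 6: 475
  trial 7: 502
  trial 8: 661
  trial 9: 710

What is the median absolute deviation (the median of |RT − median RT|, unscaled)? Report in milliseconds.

73 ms

Sorted: 452, 475, 502, 537, 588, 596, 648, 661, 710 → median = 588
|x − 588|: 51, 8, 136, 60, 0, 113, 86, 73, 122
Sorted deviations: 0, 8, 51, 60, 73, 86, 113, 122, 136 → MAD = 73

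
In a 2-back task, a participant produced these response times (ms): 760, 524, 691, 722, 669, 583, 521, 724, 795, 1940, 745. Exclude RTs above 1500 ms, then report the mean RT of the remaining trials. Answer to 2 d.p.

673.40 ms

Excluded: 1940
Retained (n=10): Σ = 6734
Mean = 6734/10 = 673.4000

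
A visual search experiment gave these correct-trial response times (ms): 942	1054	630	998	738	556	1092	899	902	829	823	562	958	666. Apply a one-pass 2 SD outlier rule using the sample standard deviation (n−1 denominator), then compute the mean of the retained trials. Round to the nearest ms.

832 ms

n = 14, ΣRT = 11649, M = 832.071
Σ(x−M)² = 408166.93; s = √(408166.93/13) = 177.193
Cutoffs: 832.071 ± 2·177.193 → [477.7, 1186.5]
No RTs fall outside the cutoffs; all 14 retained. Mean = 11649/14 = 832.071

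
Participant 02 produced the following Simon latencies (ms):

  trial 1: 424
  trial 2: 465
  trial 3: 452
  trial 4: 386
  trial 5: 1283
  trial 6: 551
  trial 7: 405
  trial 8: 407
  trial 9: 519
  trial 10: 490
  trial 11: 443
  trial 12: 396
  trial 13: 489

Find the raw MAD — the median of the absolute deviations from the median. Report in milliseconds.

45 ms

Sorted: 386, 396, 405, 407, 424, 443, 452, 465, 489, 490, 519, 551, 1283 → median = 452
|x − 452|: 28, 13, 0, 66, 831, 99, 47, 45, 67, 38, 9, 56, 37
Sorted deviations: 0, 9, 13, 28, 37, 38, 45, 47, 56, 66, 67, 99, 831 → MAD = 45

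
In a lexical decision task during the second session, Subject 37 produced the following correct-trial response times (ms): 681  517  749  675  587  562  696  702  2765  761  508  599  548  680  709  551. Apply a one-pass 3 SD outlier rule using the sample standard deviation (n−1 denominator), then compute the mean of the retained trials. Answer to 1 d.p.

635.0 ms

n = 16, ΣRT = 12290, M = 768.125
Σ(x−M)² = 4355249.75; s = √(4355249.75/15) = 538.841
Cutoffs: 768.125 ± 3·538.841 → [-848.4, 2384.6]
Outside: 2765 → excluded.
Retained (n=15): Σ = 9525, mean = 9525/15 = 635.000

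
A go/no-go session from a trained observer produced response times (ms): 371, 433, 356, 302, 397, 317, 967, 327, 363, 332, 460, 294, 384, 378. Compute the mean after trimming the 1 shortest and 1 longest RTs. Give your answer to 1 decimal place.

368.3 ms

Sorted: 294, 302, 317, 327, 332, 356, 363, 371, 378, 384, 397, 433, 460, 967
Drop lowest 1 (294) and highest 1 (967)
Remaining (n=12): Σ = 4420, mean = 4420/12 = 368.333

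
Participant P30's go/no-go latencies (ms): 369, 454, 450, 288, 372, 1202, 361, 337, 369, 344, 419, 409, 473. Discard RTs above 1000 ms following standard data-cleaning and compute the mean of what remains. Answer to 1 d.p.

Excluded: 1202
Retained (n=12): Σ = 4645
Mean = 4645/12 = 387.0833

387.1 ms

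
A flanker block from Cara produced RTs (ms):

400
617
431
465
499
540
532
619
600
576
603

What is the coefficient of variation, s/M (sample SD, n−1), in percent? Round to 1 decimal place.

n = 11, Σ = 5882, M = 534.7273
Σ(x−M)² = 59580.182; s = √(59580.182/10) = 77.1882
CV = 77.1882 / 534.7273 = 0.14435 = 14.435%

14.4%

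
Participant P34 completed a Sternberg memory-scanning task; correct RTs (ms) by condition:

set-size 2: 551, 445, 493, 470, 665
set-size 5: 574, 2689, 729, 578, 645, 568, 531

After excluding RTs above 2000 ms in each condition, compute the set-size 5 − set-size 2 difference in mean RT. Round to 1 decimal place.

79.4 ms

set-size 5: exclude 2689
M(set-size 2) = 2624/5 = 524.800
M(set-size 5) = 3625/6 = 604.167
Difference = 604.167 − 524.800 = 79.367 ms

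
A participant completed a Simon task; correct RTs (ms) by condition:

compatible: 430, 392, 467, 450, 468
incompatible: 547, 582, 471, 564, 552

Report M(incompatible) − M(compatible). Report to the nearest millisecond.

102 ms

M(compatible) = 2207/5 = 441.400
M(incompatible) = 2716/5 = 543.200
Difference = 543.200 − 441.400 = 101.800 ms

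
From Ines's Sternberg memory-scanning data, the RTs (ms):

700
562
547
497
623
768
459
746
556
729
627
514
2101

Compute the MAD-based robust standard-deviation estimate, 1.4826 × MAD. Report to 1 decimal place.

157.2 ms

Sorted: 459, 497, 514, 547, 556, 562, 623, 627, 700, 729, 746, 768, 2101 → median = 623
|x − 623| sorted: 0, 4, 61, 67, 76, 77, 106, 109, 123, 126, 145, 164, 1478 → MAD = 106
Robust SD ≈ 1.4826 × 106 = 157.156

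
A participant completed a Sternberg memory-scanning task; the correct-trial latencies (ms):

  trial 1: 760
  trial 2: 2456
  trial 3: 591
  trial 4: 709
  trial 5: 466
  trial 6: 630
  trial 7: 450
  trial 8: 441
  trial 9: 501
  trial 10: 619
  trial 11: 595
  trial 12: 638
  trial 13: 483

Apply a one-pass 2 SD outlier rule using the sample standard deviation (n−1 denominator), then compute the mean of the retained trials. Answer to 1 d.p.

n = 13, ΣRT = 9339, M = 718.385
Σ(x−M)² = 3392061.08; s = √(3392061.08/12) = 531.669
Cutoffs: 718.385 ± 2·531.669 → [-345.0, 1781.7]
Outside: 2456 → excluded.
Retained (n=12): Σ = 6883, mean = 6883/12 = 573.583

573.6 ms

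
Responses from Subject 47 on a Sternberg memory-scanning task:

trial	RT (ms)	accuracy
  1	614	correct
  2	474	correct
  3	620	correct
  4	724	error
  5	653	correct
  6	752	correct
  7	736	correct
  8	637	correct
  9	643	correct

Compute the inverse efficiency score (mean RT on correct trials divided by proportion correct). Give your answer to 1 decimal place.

721.3 ms

Correct trials (n=8): 614, 474, 620, 653, 752, 736, 637, 643
Mean correct RT = 5129/8 = 641.1250 ms
Proportion correct = 8/9
IES = 641.1250 / (8/9) = 721.266 ms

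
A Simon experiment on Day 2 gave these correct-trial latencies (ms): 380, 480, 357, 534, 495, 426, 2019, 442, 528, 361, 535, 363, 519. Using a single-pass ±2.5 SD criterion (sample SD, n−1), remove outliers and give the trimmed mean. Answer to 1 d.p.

451.7 ms

n = 13, ΣRT = 7439, M = 572.231
Σ(x−M)² = 2325266.31; s = √(2325266.31/12) = 440.196
Cutoffs: 572.231 ± 2.5·440.196 → [-528.3, 1672.7]
Outside: 2019 → excluded.
Retained (n=12): Σ = 5420, mean = 5420/12 = 451.667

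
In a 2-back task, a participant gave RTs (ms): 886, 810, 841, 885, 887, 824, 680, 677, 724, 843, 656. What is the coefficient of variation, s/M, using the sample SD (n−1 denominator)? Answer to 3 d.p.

0.114

n = 11, Σ = 8713, M = 792.0909
Σ(x−M)² = 81748.909; s = √(81748.909/10) = 90.4151
CV = 90.4151 / 792.0909 = 0.11415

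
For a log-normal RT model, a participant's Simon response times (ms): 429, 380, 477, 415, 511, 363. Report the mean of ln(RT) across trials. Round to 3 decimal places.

6.055

ln(RT): 6.0615, 5.9402, 6.1675, 6.0283, 6.2364, 5.8944
Σ ln(RT) = 36.3282
Mean = 36.3282/6 = 6.05470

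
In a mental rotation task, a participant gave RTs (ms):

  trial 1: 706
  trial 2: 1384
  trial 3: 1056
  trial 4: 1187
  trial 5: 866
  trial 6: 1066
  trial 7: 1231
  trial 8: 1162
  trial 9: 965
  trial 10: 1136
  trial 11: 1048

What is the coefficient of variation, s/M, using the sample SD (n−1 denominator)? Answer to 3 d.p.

0.171

n = 11, Σ = 11807, M = 1073.3636
Σ(x−M)² = 336734.545; s = √(336734.545/10) = 183.5033
CV = 183.5033 / 1073.3636 = 0.17096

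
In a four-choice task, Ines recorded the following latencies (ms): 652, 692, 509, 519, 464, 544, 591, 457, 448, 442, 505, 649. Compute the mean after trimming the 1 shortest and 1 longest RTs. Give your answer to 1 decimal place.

Sorted: 442, 448, 457, 464, 505, 509, 519, 544, 591, 649, 652, 692
Drop lowest 1 (442) and highest 1 (692)
Remaining (n=10): Σ = 5338, mean = 5338/10 = 533.800

533.8 ms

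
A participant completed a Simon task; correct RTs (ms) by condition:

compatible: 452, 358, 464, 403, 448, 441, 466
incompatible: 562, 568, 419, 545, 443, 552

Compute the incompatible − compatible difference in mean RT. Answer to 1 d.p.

81.7 ms

M(compatible) = 3032/7 = 433.143
M(incompatible) = 3089/6 = 514.833
Difference = 514.833 − 433.143 = 81.690 ms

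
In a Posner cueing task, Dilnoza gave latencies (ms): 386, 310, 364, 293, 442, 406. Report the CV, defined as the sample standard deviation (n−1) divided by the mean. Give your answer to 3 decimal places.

0.155

n = 6, Σ = 2201, M = 366.8333
Σ(x−M)² = 16240.833; s = √(16240.833/5) = 56.9927
CV = 56.9927 / 366.8333 = 0.15536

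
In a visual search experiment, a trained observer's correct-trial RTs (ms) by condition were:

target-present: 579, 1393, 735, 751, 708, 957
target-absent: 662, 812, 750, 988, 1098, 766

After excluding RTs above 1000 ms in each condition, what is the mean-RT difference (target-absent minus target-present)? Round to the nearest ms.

50 ms

target-present: exclude 1393
target-absent: exclude 1098
M(target-present) = 3730/5 = 746.000
M(target-absent) = 3978/5 = 795.600
Difference = 795.600 − 746.000 = 49.600 ms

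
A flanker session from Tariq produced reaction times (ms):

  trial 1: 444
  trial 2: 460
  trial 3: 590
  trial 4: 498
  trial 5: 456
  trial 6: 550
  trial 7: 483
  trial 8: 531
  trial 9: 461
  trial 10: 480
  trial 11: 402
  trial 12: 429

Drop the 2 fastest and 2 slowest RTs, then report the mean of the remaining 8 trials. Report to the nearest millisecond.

Sorted: 402, 429, 444, 456, 460, 461, 480, 483, 498, 531, 550, 590
Drop lowest 2 (402, 429) and highest 2 (550, 590)
Remaining (n=8): Σ = 3813, mean = 3813/8 = 476.625

477 ms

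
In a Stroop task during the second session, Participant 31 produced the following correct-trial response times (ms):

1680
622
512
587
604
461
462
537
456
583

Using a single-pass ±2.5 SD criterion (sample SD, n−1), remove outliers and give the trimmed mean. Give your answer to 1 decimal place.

536.0 ms

n = 10, ΣRT = 6504, M = 650.400
Σ(x−M)² = 1212770.40; s = √(1212770.40/9) = 367.086
Cutoffs: 650.400 ± 2.5·367.086 → [-267.3, 1568.1]
Outside: 1680 → excluded.
Retained (n=9): Σ = 4824, mean = 4824/9 = 536.000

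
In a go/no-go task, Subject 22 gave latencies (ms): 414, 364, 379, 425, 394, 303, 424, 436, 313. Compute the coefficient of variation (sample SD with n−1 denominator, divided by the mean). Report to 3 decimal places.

n = 9, Σ = 3452, M = 383.5556
Σ(x−M)² = 19010.222; s = √(19010.222/8) = 48.7471
CV = 48.7471 / 383.5556 = 0.12709

0.127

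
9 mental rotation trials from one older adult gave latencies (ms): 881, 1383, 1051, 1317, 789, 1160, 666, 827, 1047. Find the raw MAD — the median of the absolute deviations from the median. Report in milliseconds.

220 ms

Sorted: 666, 789, 827, 881, 1047, 1051, 1160, 1317, 1383 → median = 1047
|x − 1047|: 166, 336, 4, 270, 258, 113, 381, 220, 0
Sorted deviations: 0, 4, 113, 166, 220, 258, 270, 336, 381 → MAD = 220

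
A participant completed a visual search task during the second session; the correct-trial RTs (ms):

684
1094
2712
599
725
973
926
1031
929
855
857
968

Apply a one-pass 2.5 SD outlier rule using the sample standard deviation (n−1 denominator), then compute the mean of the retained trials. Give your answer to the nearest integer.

n = 12, ΣRT = 12353, M = 1029.417
Σ(x−M)² = 3320382.92; s = √(3320382.92/11) = 549.411
Cutoffs: 1029.417 ± 2.5·549.411 → [-344.1, 2402.9]
Outside: 2712 → excluded.
Retained (n=11): Σ = 9641, mean = 9641/11 = 876.455

876 ms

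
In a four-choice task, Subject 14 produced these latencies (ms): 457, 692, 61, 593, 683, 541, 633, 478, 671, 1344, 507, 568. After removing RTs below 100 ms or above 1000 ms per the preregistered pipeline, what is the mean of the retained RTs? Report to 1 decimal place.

Excluded: 61, 1344
Retained (n=10): Σ = 5823
Mean = 5823/10 = 582.3000

582.3 ms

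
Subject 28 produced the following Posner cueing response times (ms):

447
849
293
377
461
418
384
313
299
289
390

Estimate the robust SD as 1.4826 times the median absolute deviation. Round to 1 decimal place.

Sorted: 289, 293, 299, 313, 377, 384, 390, 418, 447, 461, 849 → median = 384
|x − 384| sorted: 0, 6, 7, 34, 63, 71, 77, 85, 91, 95, 465 → MAD = 71
Robust SD ≈ 1.4826 × 71 = 105.265

105.3 ms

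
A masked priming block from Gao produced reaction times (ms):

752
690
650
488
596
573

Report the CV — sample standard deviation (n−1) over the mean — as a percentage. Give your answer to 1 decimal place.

14.9%

n = 6, Σ = 3749, M = 624.8333
Σ(x−M)² = 43292.833; s = √(43292.833/5) = 93.0514
CV = 93.0514 / 624.8333 = 0.14892 = 14.892%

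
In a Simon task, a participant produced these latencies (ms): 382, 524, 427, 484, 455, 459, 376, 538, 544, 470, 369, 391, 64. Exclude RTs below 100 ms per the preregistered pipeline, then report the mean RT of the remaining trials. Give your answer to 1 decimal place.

451.6 ms

Excluded: 64
Retained (n=12): Σ = 5419
Mean = 5419/12 = 451.5833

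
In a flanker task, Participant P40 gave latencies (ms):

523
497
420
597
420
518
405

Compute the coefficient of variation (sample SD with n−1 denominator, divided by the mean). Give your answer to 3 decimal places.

n = 7, Σ = 3380, M = 482.8571
Σ(x−M)² = 30038.857; s = √(30038.857/6) = 70.7565
CV = 70.7565 / 482.8571 = 0.14654

0.147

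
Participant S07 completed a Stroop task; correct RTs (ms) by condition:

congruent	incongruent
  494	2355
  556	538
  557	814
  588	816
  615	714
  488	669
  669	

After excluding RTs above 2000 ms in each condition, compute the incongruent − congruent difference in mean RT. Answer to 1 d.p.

143.5 ms

incongruent: exclude 2355
M(congruent) = 3967/7 = 566.714
M(incongruent) = 3551/5 = 710.200
Difference = 710.200 − 566.714 = 143.486 ms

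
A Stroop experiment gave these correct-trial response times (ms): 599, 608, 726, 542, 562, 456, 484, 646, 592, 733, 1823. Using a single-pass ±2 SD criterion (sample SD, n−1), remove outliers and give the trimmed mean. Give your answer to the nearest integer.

595 ms

n = 11, ΣRT = 7771, M = 706.455
Σ(x−M)² = 1445880.73; s = √(1445880.73/10) = 380.247
Cutoffs: 706.455 ± 2·380.247 → [-54.0, 1466.9]
Outside: 1823 → excluded.
Retained (n=10): Σ = 5948, mean = 5948/10 = 594.800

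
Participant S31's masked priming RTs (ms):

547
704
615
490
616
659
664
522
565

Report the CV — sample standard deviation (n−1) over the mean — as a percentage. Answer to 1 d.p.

n = 9, Σ = 5382, M = 598.0000
Σ(x−M)² = 41056.000; s = √(41056.000/8) = 71.6380
CV = 71.6380 / 598.0000 = 0.11980 = 11.980%

12.0%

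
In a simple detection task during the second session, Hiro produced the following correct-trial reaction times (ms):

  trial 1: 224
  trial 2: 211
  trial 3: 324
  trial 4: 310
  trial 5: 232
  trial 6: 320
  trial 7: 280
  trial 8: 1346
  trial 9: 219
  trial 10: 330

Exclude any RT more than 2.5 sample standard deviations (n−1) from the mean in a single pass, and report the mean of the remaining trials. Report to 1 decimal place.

272.2 ms

n = 10, ΣRT = 3796, M = 379.600
Σ(x−M)² = 1058012.40; s = √(1058012.40/9) = 342.866
Cutoffs: 379.600 ± 2.5·342.866 → [-477.6, 1236.8]
Outside: 1346 → excluded.
Retained (n=9): Σ = 2450, mean = 2450/9 = 272.222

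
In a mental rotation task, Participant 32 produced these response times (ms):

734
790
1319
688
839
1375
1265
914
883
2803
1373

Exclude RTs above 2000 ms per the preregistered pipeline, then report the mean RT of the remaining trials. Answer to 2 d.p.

Excluded: 2803
Retained (n=10): Σ = 10180
Mean = 10180/10 = 1018.0000

1018.00 ms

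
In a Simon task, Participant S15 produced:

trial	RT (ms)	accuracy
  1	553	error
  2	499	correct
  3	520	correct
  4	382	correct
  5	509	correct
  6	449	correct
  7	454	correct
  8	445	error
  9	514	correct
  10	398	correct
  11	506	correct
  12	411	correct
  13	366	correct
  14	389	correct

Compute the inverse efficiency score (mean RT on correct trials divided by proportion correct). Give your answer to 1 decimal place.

Correct trials (n=12): 499, 520, 382, 509, 449, 454, 514, 398, 506, 411, 366, 389
Mean correct RT = 5397/12 = 449.7500 ms
Proportion correct = 12/14
IES = 449.7500 / (12/14) = 524.708 ms

524.7 ms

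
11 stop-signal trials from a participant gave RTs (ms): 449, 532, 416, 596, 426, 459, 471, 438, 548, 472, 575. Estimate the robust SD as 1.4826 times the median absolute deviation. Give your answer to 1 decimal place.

Sorted: 416, 426, 438, 449, 459, 471, 472, 532, 548, 575, 596 → median = 471
|x − 471| sorted: 0, 1, 12, 22, 33, 45, 55, 61, 77, 104, 125 → MAD = 45
Robust SD ≈ 1.4826 × 45 = 66.717

66.7 ms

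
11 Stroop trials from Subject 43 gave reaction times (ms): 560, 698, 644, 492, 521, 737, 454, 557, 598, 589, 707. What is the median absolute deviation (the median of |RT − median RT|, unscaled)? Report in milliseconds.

Sorted: 454, 492, 521, 557, 560, 589, 598, 644, 698, 707, 737 → median = 589
|x − 589|: 29, 109, 55, 97, 68, 148, 135, 32, 9, 0, 118
Sorted deviations: 0, 9, 29, 32, 55, 68, 97, 109, 118, 135, 148 → MAD = 68

68 ms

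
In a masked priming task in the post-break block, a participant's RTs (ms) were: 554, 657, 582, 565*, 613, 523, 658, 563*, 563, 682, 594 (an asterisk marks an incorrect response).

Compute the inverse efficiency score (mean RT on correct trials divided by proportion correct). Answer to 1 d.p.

Correct trials (n=9): 554, 657, 582, 613, 523, 658, 563, 682, 594
Mean correct RT = 5426/9 = 602.8889 ms
Proportion correct = 9/11
IES = 602.8889 / (9/11) = 736.864 ms

736.9 ms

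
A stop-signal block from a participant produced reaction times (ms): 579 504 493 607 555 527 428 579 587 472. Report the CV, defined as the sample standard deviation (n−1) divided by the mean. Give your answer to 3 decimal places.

0.109

n = 10, Σ = 5331, M = 533.1000
Σ(x−M)² = 30330.900; s = √(30330.900/9) = 58.0526
CV = 58.0526 / 533.1000 = 0.10890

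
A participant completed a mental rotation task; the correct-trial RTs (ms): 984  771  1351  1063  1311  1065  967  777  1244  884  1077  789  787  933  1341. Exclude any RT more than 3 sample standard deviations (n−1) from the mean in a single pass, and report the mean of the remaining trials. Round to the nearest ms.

1023 ms

n = 15, ΣRT = 15344, M = 1022.933
Σ(x−M)² = 613322.93; s = √(613322.93/14) = 209.305
Cutoffs: 1022.933 ± 3·209.305 → [395.0, 1650.8]
No RTs fall outside the cutoffs; all 15 retained. Mean = 15344/15 = 1022.933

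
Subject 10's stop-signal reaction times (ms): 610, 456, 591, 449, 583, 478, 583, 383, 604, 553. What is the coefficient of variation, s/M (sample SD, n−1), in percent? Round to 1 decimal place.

n = 10, Σ = 5290, M = 529.0000
Σ(x−M)² = 58084.000; s = √(58084.000/9) = 80.3354
CV = 80.3354 / 529.0000 = 0.15186 = 15.186%

15.2%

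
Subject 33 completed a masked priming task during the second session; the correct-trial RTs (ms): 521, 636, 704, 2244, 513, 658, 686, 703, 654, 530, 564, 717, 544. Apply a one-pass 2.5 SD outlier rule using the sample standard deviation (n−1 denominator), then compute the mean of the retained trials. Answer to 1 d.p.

n = 13, ΣRT = 9674, M = 744.154
Σ(x−M)² = 2505819.69; s = √(2505819.69/12) = 456.966
Cutoffs: 744.154 ± 2.5·456.966 → [-398.3, 1886.6]
Outside: 2244 → excluded.
Retained (n=12): Σ = 7430, mean = 7430/12 = 619.167

619.2 ms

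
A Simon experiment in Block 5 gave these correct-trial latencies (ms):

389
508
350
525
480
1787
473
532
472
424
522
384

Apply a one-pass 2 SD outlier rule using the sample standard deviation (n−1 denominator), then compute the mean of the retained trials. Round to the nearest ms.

n = 12, ΣRT = 6846, M = 570.500
Σ(x−M)² = 1654889.00; s = √(1654889.00/11) = 387.872
Cutoffs: 570.500 ± 2·387.872 → [-205.2, 1346.2]
Outside: 1787 → excluded.
Retained (n=11): Σ = 5059, mean = 5059/11 = 459.909

460 ms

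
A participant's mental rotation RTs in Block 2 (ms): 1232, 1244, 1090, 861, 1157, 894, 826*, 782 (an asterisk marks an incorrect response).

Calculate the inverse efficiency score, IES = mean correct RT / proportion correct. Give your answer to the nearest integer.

1185 ms

Correct trials (n=7): 1232, 1244, 1090, 861, 1157, 894, 782
Mean correct RT = 7260/7 = 1037.1429 ms
Proportion correct = 7/8
IES = 1037.1429 / (7/8) = 1185.306 ms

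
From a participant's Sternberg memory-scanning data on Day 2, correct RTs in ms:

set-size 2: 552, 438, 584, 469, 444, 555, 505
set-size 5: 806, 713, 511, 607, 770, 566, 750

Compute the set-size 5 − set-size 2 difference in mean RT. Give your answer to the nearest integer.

168 ms

M(set-size 2) = 3547/7 = 506.714
M(set-size 5) = 4723/7 = 674.714
Difference = 674.714 − 506.714 = 168.000 ms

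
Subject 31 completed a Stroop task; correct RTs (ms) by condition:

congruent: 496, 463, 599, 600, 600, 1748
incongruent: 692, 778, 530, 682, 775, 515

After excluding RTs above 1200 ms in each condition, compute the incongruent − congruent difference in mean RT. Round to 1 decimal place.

congruent: exclude 1748
M(congruent) = 2758/5 = 551.600
M(incongruent) = 3972/6 = 662.000
Difference = 662.000 − 551.600 = 110.400 ms

110.4 ms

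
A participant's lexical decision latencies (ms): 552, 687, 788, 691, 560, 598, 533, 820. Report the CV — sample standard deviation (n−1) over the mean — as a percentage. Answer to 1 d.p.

16.9%

n = 8, Σ = 5229, M = 653.6250
Σ(x−M)² = 84985.875; s = √(84985.875/7) = 110.1855
CV = 110.1855 / 653.6250 = 0.16858 = 16.858%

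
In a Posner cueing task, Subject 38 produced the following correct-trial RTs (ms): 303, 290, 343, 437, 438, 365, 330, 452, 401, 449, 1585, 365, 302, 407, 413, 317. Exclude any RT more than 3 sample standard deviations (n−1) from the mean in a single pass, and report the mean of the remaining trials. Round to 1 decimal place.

n = 16, ΣRT = 7197, M = 449.812
Σ(x−M)² = 1421262.44; s = √(1421262.44/15) = 307.816
Cutoffs: 449.812 ± 3·307.816 → [-473.6, 1373.3]
Outside: 1585 → excluded.
Retained (n=15): Σ = 5612, mean = 5612/15 = 374.133

374.1 ms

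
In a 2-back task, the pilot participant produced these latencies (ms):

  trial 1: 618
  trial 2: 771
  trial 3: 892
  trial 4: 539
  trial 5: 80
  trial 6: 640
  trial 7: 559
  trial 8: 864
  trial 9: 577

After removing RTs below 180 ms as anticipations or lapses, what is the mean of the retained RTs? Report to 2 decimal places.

Excluded: 80
Retained (n=8): Σ = 5460
Mean = 5460/8 = 682.5000

682.50 ms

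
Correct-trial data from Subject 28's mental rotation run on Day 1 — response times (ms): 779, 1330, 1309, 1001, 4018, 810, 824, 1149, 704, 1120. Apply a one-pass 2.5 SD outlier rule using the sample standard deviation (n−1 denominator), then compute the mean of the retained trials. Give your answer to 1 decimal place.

n = 10, ΣRT = 13044, M = 1304.400
Σ(x−M)² = 8626246.40; s = √(8626246.40/9) = 979.016
Cutoffs: 1304.400 ± 2.5·979.016 → [-1143.1, 3751.9]
Outside: 4018 → excluded.
Retained (n=9): Σ = 9026, mean = 9026/9 = 1002.889

1002.9 ms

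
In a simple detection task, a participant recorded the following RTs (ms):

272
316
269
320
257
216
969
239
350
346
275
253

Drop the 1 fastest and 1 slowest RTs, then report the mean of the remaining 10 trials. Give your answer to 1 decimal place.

289.7 ms

Sorted: 216, 239, 253, 257, 269, 272, 275, 316, 320, 346, 350, 969
Drop lowest 1 (216) and highest 1 (969)
Remaining (n=10): Σ = 2897, mean = 2897/10 = 289.700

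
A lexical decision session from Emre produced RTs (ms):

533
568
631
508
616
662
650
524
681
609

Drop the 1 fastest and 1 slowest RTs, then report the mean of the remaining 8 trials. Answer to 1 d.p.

Sorted: 508, 524, 533, 568, 609, 616, 631, 650, 662, 681
Drop lowest 1 (508) and highest 1 (681)
Remaining (n=8): Σ = 4793, mean = 4793/8 = 599.125

599.1 ms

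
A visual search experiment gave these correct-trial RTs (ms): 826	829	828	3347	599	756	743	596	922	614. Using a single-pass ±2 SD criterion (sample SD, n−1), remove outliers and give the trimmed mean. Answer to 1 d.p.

n = 10, ΣRT = 10060, M = 1006.000
Σ(x−M)² = 6201832.00; s = √(6201832.00/9) = 830.116
Cutoffs: 1006.000 ± 2·830.116 → [-654.2, 2666.2]
Outside: 3347 → excluded.
Retained (n=9): Σ = 6713, mean = 6713/9 = 745.889

745.9 ms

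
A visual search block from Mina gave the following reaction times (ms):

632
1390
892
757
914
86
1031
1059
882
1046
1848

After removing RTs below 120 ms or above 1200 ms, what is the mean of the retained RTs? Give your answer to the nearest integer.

Excluded: 86, 1390, 1848
Retained (n=8): Σ = 7213
Mean = 7213/8 = 901.6250

902 ms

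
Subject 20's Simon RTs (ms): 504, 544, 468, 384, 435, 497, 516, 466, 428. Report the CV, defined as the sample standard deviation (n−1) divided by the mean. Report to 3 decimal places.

n = 9, Σ = 4242, M = 471.3333
Σ(x−M)² = 19866.000; s = √(19866.000/8) = 49.8322
CV = 49.8322 / 471.3333 = 0.10573

0.106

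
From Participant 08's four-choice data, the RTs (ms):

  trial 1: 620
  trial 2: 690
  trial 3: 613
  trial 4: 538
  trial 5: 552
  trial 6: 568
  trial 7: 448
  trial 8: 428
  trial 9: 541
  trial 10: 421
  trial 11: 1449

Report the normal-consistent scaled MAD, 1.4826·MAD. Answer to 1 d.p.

Sorted: 421, 428, 448, 538, 541, 552, 568, 613, 620, 690, 1449 → median = 552
|x − 552| sorted: 0, 11, 14, 16, 61, 68, 104, 124, 131, 138, 897 → MAD = 68
Robust SD ≈ 1.4826 × 68 = 100.817

100.8 ms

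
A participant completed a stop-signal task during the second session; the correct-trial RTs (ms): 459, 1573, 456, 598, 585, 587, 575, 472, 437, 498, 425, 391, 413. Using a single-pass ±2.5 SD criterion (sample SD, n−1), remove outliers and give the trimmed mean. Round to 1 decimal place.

491.3 ms

n = 13, ΣRT = 7469, M = 574.538
Σ(x−M)² = 1142573.23; s = √(1142573.23/12) = 308.568
Cutoffs: 574.538 ± 2.5·308.568 → [-196.9, 1346.0]
Outside: 1573 → excluded.
Retained (n=12): Σ = 5896, mean = 5896/12 = 491.333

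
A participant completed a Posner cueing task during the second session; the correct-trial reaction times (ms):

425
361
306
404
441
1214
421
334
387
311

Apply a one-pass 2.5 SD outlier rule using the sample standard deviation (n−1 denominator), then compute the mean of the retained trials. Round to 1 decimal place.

n = 10, ΣRT = 4604, M = 460.400
Σ(x−M)² = 651680.40; s = √(651680.40/9) = 269.089
Cutoffs: 460.400 ± 2.5·269.089 → [-212.3, 1133.1]
Outside: 1214 → excluded.
Retained (n=9): Σ = 3390, mean = 3390/9 = 376.667

376.7 ms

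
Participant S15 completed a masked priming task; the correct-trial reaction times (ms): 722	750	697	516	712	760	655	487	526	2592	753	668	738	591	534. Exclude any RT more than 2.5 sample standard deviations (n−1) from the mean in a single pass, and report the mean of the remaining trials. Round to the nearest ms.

n = 15, ΣRT = 11701, M = 780.067
Σ(x−M)² = 3646480.93; s = √(3646480.93/14) = 510.356
Cutoffs: 780.067 ± 2.5·510.356 → [-495.8, 2056.0]
Outside: 2592 → excluded.
Retained (n=14): Σ = 9109, mean = 9109/14 = 650.643

651 ms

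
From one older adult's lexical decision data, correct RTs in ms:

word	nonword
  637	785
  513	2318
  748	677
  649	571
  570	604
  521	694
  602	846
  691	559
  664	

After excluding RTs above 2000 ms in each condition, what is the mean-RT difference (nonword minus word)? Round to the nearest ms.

nonword: exclude 2318
M(word) = 5595/9 = 621.667
M(nonword) = 4736/7 = 676.571
Difference = 676.571 − 621.667 = 54.905 ms

55 ms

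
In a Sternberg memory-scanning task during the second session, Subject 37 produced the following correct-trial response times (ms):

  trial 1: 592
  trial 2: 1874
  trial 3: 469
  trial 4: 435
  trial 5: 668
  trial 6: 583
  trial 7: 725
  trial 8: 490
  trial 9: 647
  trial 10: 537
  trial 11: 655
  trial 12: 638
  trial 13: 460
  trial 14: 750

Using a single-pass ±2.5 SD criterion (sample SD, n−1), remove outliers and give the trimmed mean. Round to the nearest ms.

n = 14, ΣRT = 9523, M = 680.214
Σ(x−M)² = 1662830.36; s = √(1662830.36/13) = 357.645
Cutoffs: 680.214 ± 2.5·357.645 → [-213.9, 1574.3]
Outside: 1874 → excluded.
Retained (n=13): Σ = 7649, mean = 7649/13 = 588.385

588 ms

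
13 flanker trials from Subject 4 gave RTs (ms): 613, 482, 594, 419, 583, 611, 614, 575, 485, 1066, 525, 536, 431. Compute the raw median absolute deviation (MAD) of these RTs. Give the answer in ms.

Sorted: 419, 431, 482, 485, 525, 536, 575, 583, 594, 611, 613, 614, 1066 → median = 575
|x − 575|: 38, 93, 19, 156, 8, 36, 39, 0, 90, 491, 50, 39, 144
Sorted deviations: 0, 8, 19, 36, 38, 39, 39, 50, 90, 93, 144, 156, 491 → MAD = 39

39 ms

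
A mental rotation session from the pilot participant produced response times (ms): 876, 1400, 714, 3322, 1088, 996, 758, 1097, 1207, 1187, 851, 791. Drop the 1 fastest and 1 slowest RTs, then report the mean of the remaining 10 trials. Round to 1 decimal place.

Sorted: 714, 758, 791, 851, 876, 996, 1088, 1097, 1187, 1207, 1400, 3322
Drop lowest 1 (714) and highest 1 (3322)
Remaining (n=10): Σ = 10251, mean = 10251/10 = 1025.100

1025.1 ms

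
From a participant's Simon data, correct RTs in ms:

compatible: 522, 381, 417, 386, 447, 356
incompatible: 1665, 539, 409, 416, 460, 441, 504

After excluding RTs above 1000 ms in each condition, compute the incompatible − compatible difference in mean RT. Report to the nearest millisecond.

43 ms

incompatible: exclude 1665
M(compatible) = 2509/6 = 418.167
M(incompatible) = 2769/6 = 461.500
Difference = 461.500 − 418.167 = 43.333 ms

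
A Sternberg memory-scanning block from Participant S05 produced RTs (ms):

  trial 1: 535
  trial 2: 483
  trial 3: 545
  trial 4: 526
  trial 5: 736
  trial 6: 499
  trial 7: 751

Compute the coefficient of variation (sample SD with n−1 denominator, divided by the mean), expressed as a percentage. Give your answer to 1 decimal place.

19.3%

n = 7, Σ = 4075, M = 582.1429
Σ(x−M)² = 75680.857; s = √(75680.857/6) = 112.3097
CV = 112.3097 / 582.1429 = 0.19292 = 19.292%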